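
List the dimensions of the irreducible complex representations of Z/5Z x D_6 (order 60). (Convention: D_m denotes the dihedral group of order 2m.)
Dimensions: 1, 1, 1, 1, 1, 1, 1, 1, 1, 1, 1, 1, 1, 1, 1, 1, 1, 1, 1, 1, 2, 2, 2, 2, 2, 2, 2, 2, 2, 2

Reasoning: There are 30 irreducibles (= number of conjugacy classes). Their dimensions d_i satisfy sum d_i^2 = |G| = 60: 1 + 1 + 1 + 1 + 1 + 1 + 1 + 1 + 1 + 1 + 1 + 1 + 1 + 1 + 1 + 1 + 1 + 1 + 1 + 1 + 4 + 4 + 4 + 4 + 4 + 4 + 4 + 4 + 4 + 4 = 60. (For the product with Z/5Z: each of the 5 1-dim characters of Z/5Z tensors with each irrep of D_6, giving 5 copies of each D_6-dimension.)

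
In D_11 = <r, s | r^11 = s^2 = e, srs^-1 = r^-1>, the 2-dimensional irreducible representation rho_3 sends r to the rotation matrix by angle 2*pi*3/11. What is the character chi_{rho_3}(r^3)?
chi_{rho_3}(r^3) = 2*cos(2*pi*3*3/11) = 2*cos(4*pi/11)

Reasoning: rho_3(r^3) is rotation by angle 2*pi*3*3/11, whose trace is 2*cos(2*pi*3*3/11) = 2*cos(4*pi/11).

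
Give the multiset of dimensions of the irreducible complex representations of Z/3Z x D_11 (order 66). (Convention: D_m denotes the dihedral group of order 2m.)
Dimensions: 1, 1, 1, 1, 1, 1, 2, 2, 2, 2, 2, 2, 2, 2, 2, 2, 2, 2, 2, 2, 2

Solution. There are 21 irreducibles (= number of conjugacy classes). Their dimensions d_i satisfy sum d_i^2 = |G| = 66: 1 + 1 + 1 + 1 + 1 + 1 + 4 + 4 + 4 + 4 + 4 + 4 + 4 + 4 + 4 + 4 + 4 + 4 + 4 + 4 + 4 = 66. (For the product with Z/3Z: each of the 3 1-dim characters of Z/3Z tensors with each irrep of D_11, giving 3 copies of each D_11-dimension.)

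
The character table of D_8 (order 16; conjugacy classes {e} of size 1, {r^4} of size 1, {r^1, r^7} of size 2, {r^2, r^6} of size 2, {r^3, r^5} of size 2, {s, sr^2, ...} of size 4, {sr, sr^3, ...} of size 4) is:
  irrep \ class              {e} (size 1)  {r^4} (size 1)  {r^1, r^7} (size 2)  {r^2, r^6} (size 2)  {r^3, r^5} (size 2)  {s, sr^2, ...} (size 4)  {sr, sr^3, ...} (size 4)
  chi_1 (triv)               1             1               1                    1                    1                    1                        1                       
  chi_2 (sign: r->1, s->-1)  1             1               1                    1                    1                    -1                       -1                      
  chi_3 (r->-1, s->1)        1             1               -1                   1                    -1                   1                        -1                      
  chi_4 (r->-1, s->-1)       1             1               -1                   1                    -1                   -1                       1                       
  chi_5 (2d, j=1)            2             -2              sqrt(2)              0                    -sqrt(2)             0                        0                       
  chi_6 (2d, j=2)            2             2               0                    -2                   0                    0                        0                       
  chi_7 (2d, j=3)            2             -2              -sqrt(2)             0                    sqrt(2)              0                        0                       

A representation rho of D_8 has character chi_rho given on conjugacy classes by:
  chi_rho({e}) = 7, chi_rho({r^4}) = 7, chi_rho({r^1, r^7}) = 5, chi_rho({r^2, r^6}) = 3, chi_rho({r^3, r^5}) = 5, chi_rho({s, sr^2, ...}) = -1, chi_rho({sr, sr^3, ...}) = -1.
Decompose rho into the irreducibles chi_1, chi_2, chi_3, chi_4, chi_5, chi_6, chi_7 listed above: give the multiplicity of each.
Multiplicities: chi_1: 2, chi_2: 3, chi_3: 0, chi_4: 0, chi_5: 0, chi_6: 1, chi_7: 0.

Details: Use <chi_rho, chi> = (1/|G|) sum_C |C| * chi_rho(C) * conj(chi(C)) with |G| = 16 for each irreducible chi in the table:
  <chi_rho, chi_1> = (1/16)[1*(7)*conj(1) + 1*(7)*conj(1) + 2*(5)*conj(1) + 2*(3)*conj(1) + 2*(5)*conj(1) + 4*(-1)*conj(1) + 4*(-1)*conj(1)]
      = (1/16)[(7) + (7) + (10) + (6) + (10) + (-4) + (-4)] = 32/16 = 2
  <chi_rho, chi_2> = (1/16)[1*(7)*conj(1) + 1*(7)*conj(1) + 2*(5)*conj(1) + 2*(3)*conj(1) + 2*(5)*conj(1) + 4*(-1)*conj(-1) + 4*(-1)*conj(-1)]
      = (1/16)[(7) + (7) + (10) + (6) + (10) + (4) + (4)] = 48/16 = 3
  <chi_rho, chi_3> = (1/16)[1*(7)*conj(1) + 1*(7)*conj(1) + 2*(5)*conj(-1) + 2*(3)*conj(1) + 2*(5)*conj(-1) + 4*(-1)*conj(1) + 4*(-1)*conj(-1)]
      = (1/16)[(7) + (7) + (-10) + (6) + (-10) + (-4) + (4)] = 0/16 = 0
  <chi_rho, chi_4> = (1/16)[1*(7)*conj(1) + 1*(7)*conj(1) + 2*(5)*conj(-1) + 2*(3)*conj(1) + 2*(5)*conj(-1) + 4*(-1)*conj(-1) + 4*(-1)*conj(1)]
      = (1/16)[(7) + (7) + (-10) + (6) + (-10) + (4) + (-4)] = 0/16 = 0
  <chi_rho, chi_5> = (1/16)[1*(7)*conj(2) + 1*(7)*conj(-2) + 2*(5)*conj(sqrt(2)) + 2*(3)*conj(0) + 2*(5)*conj(-sqrt(2)) + 4*(-1)*conj(0) + 4*(-1)*conj(0)]
      = (1/16)[(14) + (-14) + (10*sqrt(2)) + (0) + (-10*sqrt(2)) + (0) + (0)] = 0/16 = 0
  <chi_rho, chi_6> = (1/16)[1*(7)*conj(2) + 1*(7)*conj(2) + 2*(5)*conj(0) + 2*(3)*conj(-2) + 2*(5)*conj(0) + 4*(-1)*conj(0) + 4*(-1)*conj(0)]
      = (1/16)[(14) + (14) + (0) + (-12) + (0) + (0) + (0)] = 16/16 = 1
  <chi_rho, chi_7> = (1/16)[1*(7)*conj(2) + 1*(7)*conj(-2) + 2*(5)*conj(-sqrt(2)) + 2*(3)*conj(0) + 2*(5)*conj(sqrt(2)) + 4*(-1)*conj(0) + 4*(-1)*conj(0)]
      = (1/16)[(14) + (-14) + (-10*sqrt(2)) + (0) + (10*sqrt(2)) + (0) + (0)] = 0/16 = 0
Dimension check: dim(rho) = sum (mult * dim) = 2*1 + 3*1 + 0*1 + 0*1 + 0*2 + 1*2 + 0*2 = 7 = chi_rho(e) = 7.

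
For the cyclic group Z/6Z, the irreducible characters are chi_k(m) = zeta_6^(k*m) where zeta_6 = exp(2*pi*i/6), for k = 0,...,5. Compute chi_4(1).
chi_4(1) = zeta_6^4 = exp(-2*I*pi/3)

chi_4(1) = zeta_6^(4*1) = zeta_6^4. Since zeta_6^6 = 1, this equals zeta_6^4 = exp(2*pi*i*4/6) = exp(-2*I*pi/3).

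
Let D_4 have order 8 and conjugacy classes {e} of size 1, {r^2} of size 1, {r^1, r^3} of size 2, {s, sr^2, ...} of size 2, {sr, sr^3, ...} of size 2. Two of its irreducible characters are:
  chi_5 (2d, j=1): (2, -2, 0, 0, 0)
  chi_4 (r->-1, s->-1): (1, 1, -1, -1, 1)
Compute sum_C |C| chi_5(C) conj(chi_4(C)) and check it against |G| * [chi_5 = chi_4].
Sum = 0; so <chi_5, chi_4> = 0 (distinct irreducibles are orthogonal).

Explanation: Compute term by term over conjugacy classes (|C| * chi_5(C) * conj(chi_4(C))):
  1*(2)*conj(1) + 1*(-2)*conj(1) + 2*(0)*conj(-1) + 2*(0)*conj(-1) + 2*(0)*conj(1)
  = (2) + (-2) + (0) + (0) + (0)
  = 0.
Dividing by |G| = 8 gives 0/8 = 0, matching the row-orthogonality relation <chi_5, chi_4> = [chi_5 = chi_4].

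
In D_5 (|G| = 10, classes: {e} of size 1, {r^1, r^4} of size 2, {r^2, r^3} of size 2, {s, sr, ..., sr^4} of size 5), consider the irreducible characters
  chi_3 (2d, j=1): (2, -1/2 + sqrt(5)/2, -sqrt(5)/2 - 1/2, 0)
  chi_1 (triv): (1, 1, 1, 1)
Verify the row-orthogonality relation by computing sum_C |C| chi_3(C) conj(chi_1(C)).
Sum = 0; so <chi_3, chi_1> = 0 (distinct irreducibles are orthogonal).

Derivation: Compute term by term over conjugacy classes (|C| * chi_3(C) * conj(chi_1(C))):
  1*(2)*conj(1) + 2*(-1/2 + sqrt(5)/2)*conj(1) + 2*(-sqrt(5)/2 - 1/2)*conj(1) + 5*(0)*conj(1)
  = (2) + (-1 + sqrt(5)) + (-sqrt(5) - 1) + (0)
  = 0.
Dividing by |G| = 10 gives 0/10 = 0, matching the row-orthogonality relation <chi_3, chi_1> = [chi_3 = chi_1].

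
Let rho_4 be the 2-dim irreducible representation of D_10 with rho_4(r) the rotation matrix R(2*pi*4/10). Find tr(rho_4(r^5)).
chi_{rho_4}(r^5) = 2*cos(2*pi*4*5/10) = 2

Solution. rho_4(r^5) is rotation by angle 2*pi*4*5/10, whose trace is 2*cos(2*pi*4*5/10) = 2.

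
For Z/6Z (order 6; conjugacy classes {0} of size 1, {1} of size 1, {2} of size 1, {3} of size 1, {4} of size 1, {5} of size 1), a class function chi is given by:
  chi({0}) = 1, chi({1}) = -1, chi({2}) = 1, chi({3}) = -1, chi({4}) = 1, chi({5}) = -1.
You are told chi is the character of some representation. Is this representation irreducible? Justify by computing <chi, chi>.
Irreducible: <chi, chi> = 1.

Explanation: <chi, chi> = (1/|G|) sum_C |C| * |chi(C)|^2 = (1/6)[1*|1|^2 + 1*|-1|^2 + 1*|1|^2 + 1*|-1|^2 + 1*|1|^2 + 1*|-1|^2]
  = (1/6)[(1) + (1) + (1) + (1) + (1) + (1)] = 6/6 = 1.
(Exp terms are combined using exp(i*s)*conj(exp(i*t)) = exp(i*(s-t)), and sums of them are collapsed using the identity that for every m > 1 the m distinct m-th roots of unity sum to 0, e.g. 1 + exp(2*I*pi/3) + exp(-2*I*pi/3) = 0.)
A character is irreducible iff <chi, chi> = 1, so this representation is irreducible.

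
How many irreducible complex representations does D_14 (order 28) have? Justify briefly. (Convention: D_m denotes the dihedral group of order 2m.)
10

Reasoning: The number of irreducible complex representations of a finite group equals its number of conjugacy classes. D_14 has 10 conjugacy classes (n/2 + 3 for n even), so D_14 (order 28) has exactly 10 irreducible complex representations.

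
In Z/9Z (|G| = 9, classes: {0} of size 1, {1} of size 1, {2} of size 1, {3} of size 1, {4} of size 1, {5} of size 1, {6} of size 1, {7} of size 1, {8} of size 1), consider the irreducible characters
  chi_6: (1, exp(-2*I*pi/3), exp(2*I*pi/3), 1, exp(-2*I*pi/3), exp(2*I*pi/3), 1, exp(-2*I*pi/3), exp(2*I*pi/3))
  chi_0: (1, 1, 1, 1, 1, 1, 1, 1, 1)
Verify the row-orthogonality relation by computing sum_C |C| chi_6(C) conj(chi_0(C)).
Sum = 0; so <chi_6, chi_0> = 0 (distinct irreducibles are orthogonal).

Why: Compute term by term over conjugacy classes (|C| * chi_6(C) * conj(chi_0(C))):
  1*(1)*conj(1) + 1*(exp(-2*I*pi/3))*conj(1) + 1*(exp(2*I*pi/3))*conj(1) + 1*(1)*conj(1) + 1*(exp(-2*I*pi/3))*conj(1) + 1*(exp(2*I*pi/3))*conj(1) + 1*(1)*conj(1) + 1*(exp(-2*I*pi/3))*conj(1) + 1*(exp(2*I*pi/3))*conj(1)
  = (1) + (exp(-2*I*pi/3)) + (exp(2*I*pi/3)) + (1) + (exp(-2*I*pi/3)) + (exp(2*I*pi/3)) + (1) + (exp(-2*I*pi/3)) + (exp(2*I*pi/3))
  = 0.
(Exp terms are combined using exp(i*s)*conj(exp(i*t)) = exp(i*(s-t)), and sums of them are collapsed using the identity that for every m > 1 the m distinct m-th roots of unity sum to 0, e.g. 1 + exp(2*I*pi/3) + exp(-2*I*pi/3) = 0.)
Dividing by |G| = 9 gives 0/9 = 0, matching the row-orthogonality relation <chi_6, chi_0> = [chi_6 = chi_0].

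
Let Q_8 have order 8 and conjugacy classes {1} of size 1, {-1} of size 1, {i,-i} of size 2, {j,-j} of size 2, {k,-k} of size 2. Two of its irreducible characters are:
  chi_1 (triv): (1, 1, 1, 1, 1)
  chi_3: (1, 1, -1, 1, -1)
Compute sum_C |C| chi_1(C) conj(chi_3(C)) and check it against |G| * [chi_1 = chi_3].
Sum = 0; so <chi_1, chi_3> = 0 (distinct irreducibles are orthogonal).

Reasoning: Compute term by term over conjugacy classes (|C| * chi_1(C) * conj(chi_3(C))):
  1*(1)*conj(1) + 1*(1)*conj(1) + 2*(1)*conj(-1) + 2*(1)*conj(1) + 2*(1)*conj(-1)
  = (1) + (1) + (-2) + (2) + (-2)
  = 0.
Dividing by |G| = 8 gives 0/8 = 0, matching the row-orthogonality relation <chi_1, chi_3> = [chi_1 = chi_3].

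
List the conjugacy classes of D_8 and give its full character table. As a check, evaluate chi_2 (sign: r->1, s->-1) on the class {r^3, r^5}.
Conjugacy classes: {e} of size 1, {r^4} of size 1, {r^1, r^7} of size 2, {r^2, r^6} of size 2, {r^3, r^5} of size 2, {s, sr^2, ...} of size 4, {sr, sr^3, ...} of size 4.
Character table:
  irrep \ class              {e} (size 1)  {r^4} (size 1)  {r^1, r^7} (size 2)  {r^2, r^6} (size 2)  {r^3, r^5} (size 2)  {s, sr^2, ...} (size 4)  {sr, sr^3, ...} (size 4)
  chi_1 (triv)               1             1               1                    1                    1                    1                        1                       
  chi_2 (sign: r->1, s->-1)  1             1               1                    1                    1                    -1                       -1                      
  chi_3 (r->-1, s->1)        1             1               -1                   1                    -1                   1                        -1                      
  chi_4 (r->-1, s->-1)       1             1               -1                   1                    -1                   -1                       1                       
  chi_5 (2d, j=1)            2             -2              sqrt(2)              0                    -sqrt(2)             0                        0                       
  chi_6 (2d, j=2)            2             2               0                    -2                   0                    0                        0                       
  chi_7 (2d, j=3)            2             -2              -sqrt(2)             0                    sqrt(2)              0                        0                       

Spot check: chi_2 (sign: r->1, s->-1) on {r^3, r^5} = 1.

Justification: D_8 has order 2*8 = 16 with 7 conjugacy classes, hence 7 irreducibles. Sum of squared dims 1 + 1 + 1 + 1 + 4 + 4 + 4 = 16 = |G|. Linear characters come from the abelianisation; the 2-dimensional irreps have character r^k -> 2*cos(2*pi*j*k/8), reflections -> 0.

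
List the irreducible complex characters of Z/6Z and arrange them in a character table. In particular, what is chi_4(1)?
Character table of Z/6Z (irreps indexed chi_0,...,chi_5 with chi_k(m) = zeta_6^(k*m), zeta_6 = exp(2*pi*i/6)):
  irrep \ class  {0} (size 1)  {1} (size 1)    {2} (size 1)    {3} (size 1)  {4} (size 1)    {5} (size 1)  
  chi_0          1             1               1               1             1               1             
  chi_1          1             exp(I*pi/3)     exp(2*I*pi/3)   -1            exp(-2*I*pi/3)  exp(-I*pi/3)  
  chi_2          1             exp(2*I*pi/3)   exp(-2*I*pi/3)  1             exp(2*I*pi/3)   exp(-2*I*pi/3)
  chi_3          1             -1              1               -1            1               -1            
  chi_4          1             exp(-2*I*pi/3)  exp(2*I*pi/3)   1             exp(-2*I*pi/3)  exp(2*I*pi/3) 
  chi_5          1             exp(-I*pi/3)    exp(-2*I*pi/3)  -1            exp(2*I*pi/3)   exp(I*pi/3)   

Spot check: chi_4(1) = zeta_6^(4*1) = zeta_6^4 = exp(-2*I*pi/3).

Z/6Z is abelian, so all 6 irreducible complex representations are 1-dimensional. They are given by chi_k(m) = zeta_6^(k*m) for k = 0,...,5. Row orthogonality: sum_m chi_k(m) conj(chi_l(m)) = 6 * [k = l].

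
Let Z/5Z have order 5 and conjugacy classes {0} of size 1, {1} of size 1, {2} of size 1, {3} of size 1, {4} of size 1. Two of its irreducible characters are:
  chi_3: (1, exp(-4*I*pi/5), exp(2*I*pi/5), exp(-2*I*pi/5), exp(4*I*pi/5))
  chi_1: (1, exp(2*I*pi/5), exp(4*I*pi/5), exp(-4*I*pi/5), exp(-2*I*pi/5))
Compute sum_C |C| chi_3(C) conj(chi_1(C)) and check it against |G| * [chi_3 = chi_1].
Sum = 0; so <chi_3, chi_1> = 0 (distinct irreducibles are orthogonal).

Details: Compute term by term over conjugacy classes (|C| * chi_3(C) * conj(chi_1(C))):
  1*(1)*conj(1) + 1*(exp(-4*I*pi/5))*conj(exp(2*I*pi/5)) + 1*(exp(2*I*pi/5))*conj(exp(4*I*pi/5)) + 1*(exp(-2*I*pi/5))*conj(exp(-4*I*pi/5)) + 1*(exp(4*I*pi/5))*conj(exp(-2*I*pi/5))
  = (1) + (exp(4*I*pi/5)) + (exp(-2*I*pi/5)) + (exp(2*I*pi/5)) + (exp(-4*I*pi/5))
  = 0.
(Exp terms are combined using exp(i*s)*conj(exp(i*t)) = exp(i*(s-t)), and sums of them are collapsed using the identity that for every m > 1 the m distinct m-th roots of unity sum to 0, e.g. 1 + exp(2*I*pi/3) + exp(-2*I*pi/3) = 0.)
Dividing by |G| = 5 gives 0/5 = 0, matching the row-orthogonality relation <chi_3, chi_1> = [chi_3 = chi_1].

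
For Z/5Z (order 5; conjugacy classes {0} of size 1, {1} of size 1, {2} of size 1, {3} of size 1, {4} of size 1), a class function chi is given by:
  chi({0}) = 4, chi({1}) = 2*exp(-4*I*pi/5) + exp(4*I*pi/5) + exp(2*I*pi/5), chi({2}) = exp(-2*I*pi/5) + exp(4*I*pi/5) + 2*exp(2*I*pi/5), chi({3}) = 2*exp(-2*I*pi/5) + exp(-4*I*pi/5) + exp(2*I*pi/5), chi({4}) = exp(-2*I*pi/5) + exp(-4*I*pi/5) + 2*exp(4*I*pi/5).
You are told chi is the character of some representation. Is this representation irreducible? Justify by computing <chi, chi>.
Not irreducible (reducible): <chi, chi> = 6 > 1.

Justification: <chi, chi> = (1/|G|) sum_C |C| * |chi(C)|^2 = (1/5)[1*|4|^2 + 1*|2*exp(-4*I*pi/5) + exp(4*I*pi/5) + exp(2*I*pi/5)|^2 + 1*|exp(-2*I*pi/5) + exp(4*I*pi/5) + 2*exp(2*I*pi/5)|^2 + 1*|2*exp(-2*I*pi/5) + exp(-4*I*pi/5) + exp(2*I*pi/5)|^2 + 1*|exp(-2*I*pi/5) + exp(-4*I*pi/5) + 2*exp(4*I*pi/5)|^2]
  = (1/5)[(16) + (6 + 3*exp(-2*I*pi/5) + 2*exp(-4*I*pi/5) + 2*exp(4*I*pi/5) + 3*exp(2*I*pi/5)) + (6 + 2*exp(-2*I*pi/5) + 3*exp(-4*I*pi/5) + 3*exp(4*I*pi/5) + 2*exp(2*I*pi/5)) + (6 + 2*exp(-2*I*pi/5) + 3*exp(-4*I*pi/5) + 3*exp(4*I*pi/5) + 2*exp(2*I*pi/5)) + (6 + 3*exp(-2*I*pi/5) + 2*exp(-4*I*pi/5) + 2*exp(4*I*pi/5) + 3*exp(2*I*pi/5))] = 30/5 = 6.
(Exp terms are combined using exp(i*s)*conj(exp(i*t)) = exp(i*(s-t)), and sums of them are collapsed using the identity that for every m > 1 the m distinct m-th roots of unity sum to 0, e.g. 1 + exp(2*I*pi/3) + exp(-2*I*pi/3) = 0.)
A character is irreducible iff <chi, chi> = 1, so this representation is reducible.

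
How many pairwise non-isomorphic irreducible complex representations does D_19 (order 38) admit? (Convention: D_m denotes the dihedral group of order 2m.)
11

Details: The number of irreducible complex representations of a finite group equals its number of conjugacy classes. D_19 has 11 conjugacy classes ((n+3)/2 for n odd), so D_19 (order 38) has exactly 11 irreducible complex representations.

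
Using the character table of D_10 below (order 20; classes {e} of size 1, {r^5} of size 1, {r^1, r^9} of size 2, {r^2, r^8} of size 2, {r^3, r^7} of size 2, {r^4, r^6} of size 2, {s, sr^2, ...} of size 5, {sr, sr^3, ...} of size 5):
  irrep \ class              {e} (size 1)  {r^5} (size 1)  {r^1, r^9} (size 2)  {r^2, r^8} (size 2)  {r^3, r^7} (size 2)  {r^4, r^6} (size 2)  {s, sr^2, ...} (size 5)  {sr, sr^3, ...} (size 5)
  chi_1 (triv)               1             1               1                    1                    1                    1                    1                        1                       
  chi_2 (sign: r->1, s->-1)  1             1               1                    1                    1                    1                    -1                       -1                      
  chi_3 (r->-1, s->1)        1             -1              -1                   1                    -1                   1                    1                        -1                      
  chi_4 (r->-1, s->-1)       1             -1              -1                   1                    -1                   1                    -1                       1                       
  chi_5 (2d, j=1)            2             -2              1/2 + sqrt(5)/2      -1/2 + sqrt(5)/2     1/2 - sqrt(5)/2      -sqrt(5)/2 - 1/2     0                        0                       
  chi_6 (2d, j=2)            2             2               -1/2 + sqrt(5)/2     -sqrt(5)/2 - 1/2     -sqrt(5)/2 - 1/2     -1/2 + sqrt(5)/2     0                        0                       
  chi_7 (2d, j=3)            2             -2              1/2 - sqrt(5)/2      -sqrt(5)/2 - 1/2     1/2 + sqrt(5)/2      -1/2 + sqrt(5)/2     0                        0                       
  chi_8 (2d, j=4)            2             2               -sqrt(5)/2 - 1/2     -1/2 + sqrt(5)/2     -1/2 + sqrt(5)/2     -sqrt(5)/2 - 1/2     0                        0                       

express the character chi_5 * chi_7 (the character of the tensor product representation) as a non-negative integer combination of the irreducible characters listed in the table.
chi_5 tensor chi_7 = chi_6 + chi_8 (all other irreducibles have multiplicity 0).

Derivation: The character of a tensor product is the pointwise product (chi_5 * chi_7)(C) = chi_5(C) * chi_7(C):
  {e}: (2)*(2), {r^5}: (-2)*(-2), {r^1, r^9}: (1/2 + sqrt(5)/2)*(1/2 - sqrt(5)/2), {r^2, r^8}: (-1/2 + sqrt(5)/2)*(-sqrt(5)/2 - 1/2), {r^3, r^7}: (1/2 - sqrt(5)/2)*(1/2 + sqrt(5)/2), {r^4, r^6}: (-sqrt(5)/2 - 1/2)*(-1/2 + sqrt(5)/2), {s, sr^2, ...}: (0)*(0), {sr, sr^3, ...}: (0)*(0)
so (chi_5 * chi_7) takes values
  {e} -> 4, {r^5} -> 4, {r^1, r^9} -> -1, {r^2, r^8} -> -1, {r^3, r^7} -> -1, {r^4, r^6} -> -1, {s, sr^2, ...} -> 0, {sr, sr^3, ...} -> 0.
Now take the inner product of this character with each irreducible chi from the table, <chi_5*chi_7, chi> = (1/20) sum_C |C| (chi_5*chi_7)(C) conj(chi(C)):
  <chi_5*chi_7, chi_1> = (1/20)[1*(4)*conj(1) + 1*(4)*conj(1) + 2*(-1)*conj(1) + 2*(-1)*conj(1) + 2*(-1)*conj(1) + 2*(-1)*conj(1) + 5*(0)*conj(1) + 5*(0)*conj(1)]
      = (1/20)[(4) + (4) + (-2) + (-2) + (-2) + (-2) + (0) + (0)] = 0/20 = 0
  <chi_5*chi_7, chi_2> = (1/20)[1*(4)*conj(1) + 1*(4)*conj(1) + 2*(-1)*conj(1) + 2*(-1)*conj(1) + 2*(-1)*conj(1) + 2*(-1)*conj(1) + 5*(0)*conj(-1) + 5*(0)*conj(-1)]
      = (1/20)[(4) + (4) + (-2) + (-2) + (-2) + (-2) + (0) + (0)] = 0/20 = 0
  <chi_5*chi_7, chi_3> = (1/20)[1*(4)*conj(1) + 1*(4)*conj(-1) + 2*(-1)*conj(-1) + 2*(-1)*conj(1) + 2*(-1)*conj(-1) + 2*(-1)*conj(1) + 5*(0)*conj(1) + 5*(0)*conj(-1)]
      = (1/20)[(4) + (-4) + (2) + (-2) + (2) + (-2) + (0) + (0)] = 0/20 = 0
  <chi_5*chi_7, chi_4> = (1/20)[1*(4)*conj(1) + 1*(4)*conj(-1) + 2*(-1)*conj(-1) + 2*(-1)*conj(1) + 2*(-1)*conj(-1) + 2*(-1)*conj(1) + 5*(0)*conj(-1) + 5*(0)*conj(1)]
      = (1/20)[(4) + (-4) + (2) + (-2) + (2) + (-2) + (0) + (0)] = 0/20 = 0
  <chi_5*chi_7, chi_5> = (1/20)[1*(4)*conj(2) + 1*(4)*conj(-2) + 2*(-1)*conj(1/2 + sqrt(5)/2) + 2*(-1)*conj(-1/2 + sqrt(5)/2) + 2*(-1)*conj(1/2 - sqrt(5)/2) + 2*(-1)*conj(-sqrt(5)/2 - 1/2) + 5*(0)*conj(0) + 5*(0)*conj(0)]
      = (1/20)[(8) + (-8) + (-sqrt(5) - 1) + (1 - sqrt(5)) + (-1 + sqrt(5)) + (1 + sqrt(5)) + (0) + (0)] = 0/20 = 0
  <chi_5*chi_7, chi_6> = (1/20)[1*(4)*conj(2) + 1*(4)*conj(2) + 2*(-1)*conj(-1/2 + sqrt(5)/2) + 2*(-1)*conj(-sqrt(5)/2 - 1/2) + 2*(-1)*conj(-sqrt(5)/2 - 1/2) + 2*(-1)*conj(-1/2 + sqrt(5)/2) + 5*(0)*conj(0) + 5*(0)*conj(0)]
      = (1/20)[(8) + (8) + (1 - sqrt(5)) + (1 + sqrt(5)) + (1 + sqrt(5)) + (1 - sqrt(5)) + (0) + (0)] = 20/20 = 1
  <chi_5*chi_7, chi_7> = (1/20)[1*(4)*conj(2) + 1*(4)*conj(-2) + 2*(-1)*conj(1/2 - sqrt(5)/2) + 2*(-1)*conj(-sqrt(5)/2 - 1/2) + 2*(-1)*conj(1/2 + sqrt(5)/2) + 2*(-1)*conj(-1/2 + sqrt(5)/2) + 5*(0)*conj(0) + 5*(0)*conj(0)]
      = (1/20)[(8) + (-8) + (-1 + sqrt(5)) + (1 + sqrt(5)) + (-sqrt(5) - 1) + (1 - sqrt(5)) + (0) + (0)] = 0/20 = 0
  <chi_5*chi_7, chi_8> = (1/20)[1*(4)*conj(2) + 1*(4)*conj(2) + 2*(-1)*conj(-sqrt(5)/2 - 1/2) + 2*(-1)*conj(-1/2 + sqrt(5)/2) + 2*(-1)*conj(-1/2 + sqrt(5)/2) + 2*(-1)*conj(-sqrt(5)/2 - 1/2) + 5*(0)*conj(0) + 5*(0)*conj(0)]
      = (1/20)[(8) + (8) + (1 + sqrt(5)) + (1 - sqrt(5)) + (1 - sqrt(5)) + (1 + sqrt(5)) + (0) + (0)] = 20/20 = 1
Hence the multiplicities are chi_6: 1, chi_8: 1. Dimension check: dim(chi_5)*dim(chi_7) = 2*2 = 4 and sum (mult * dim) = 1*2 + 1*2 = 4.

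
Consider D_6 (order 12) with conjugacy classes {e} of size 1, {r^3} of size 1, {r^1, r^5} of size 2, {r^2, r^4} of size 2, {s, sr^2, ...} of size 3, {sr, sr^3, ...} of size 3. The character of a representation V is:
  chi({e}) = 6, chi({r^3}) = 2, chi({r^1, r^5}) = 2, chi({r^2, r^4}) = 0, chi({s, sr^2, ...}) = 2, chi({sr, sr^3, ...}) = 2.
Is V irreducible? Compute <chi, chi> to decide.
Not irreducible (reducible): <chi, chi> = 6 > 1.

Explanation: <chi, chi> = (1/|G|) sum_C |C| * |chi(C)|^2 = (1/12)[1*|6|^2 + 1*|2|^2 + 2*|2|^2 + 2*|0|^2 + 3*|2|^2 + 3*|2|^2]
  = (1/12)[(36) + (4) + (8) + (0) + (12) + (12)] = 72/12 = 6.
A character is irreducible iff <chi, chi> = 1, so this representation is reducible.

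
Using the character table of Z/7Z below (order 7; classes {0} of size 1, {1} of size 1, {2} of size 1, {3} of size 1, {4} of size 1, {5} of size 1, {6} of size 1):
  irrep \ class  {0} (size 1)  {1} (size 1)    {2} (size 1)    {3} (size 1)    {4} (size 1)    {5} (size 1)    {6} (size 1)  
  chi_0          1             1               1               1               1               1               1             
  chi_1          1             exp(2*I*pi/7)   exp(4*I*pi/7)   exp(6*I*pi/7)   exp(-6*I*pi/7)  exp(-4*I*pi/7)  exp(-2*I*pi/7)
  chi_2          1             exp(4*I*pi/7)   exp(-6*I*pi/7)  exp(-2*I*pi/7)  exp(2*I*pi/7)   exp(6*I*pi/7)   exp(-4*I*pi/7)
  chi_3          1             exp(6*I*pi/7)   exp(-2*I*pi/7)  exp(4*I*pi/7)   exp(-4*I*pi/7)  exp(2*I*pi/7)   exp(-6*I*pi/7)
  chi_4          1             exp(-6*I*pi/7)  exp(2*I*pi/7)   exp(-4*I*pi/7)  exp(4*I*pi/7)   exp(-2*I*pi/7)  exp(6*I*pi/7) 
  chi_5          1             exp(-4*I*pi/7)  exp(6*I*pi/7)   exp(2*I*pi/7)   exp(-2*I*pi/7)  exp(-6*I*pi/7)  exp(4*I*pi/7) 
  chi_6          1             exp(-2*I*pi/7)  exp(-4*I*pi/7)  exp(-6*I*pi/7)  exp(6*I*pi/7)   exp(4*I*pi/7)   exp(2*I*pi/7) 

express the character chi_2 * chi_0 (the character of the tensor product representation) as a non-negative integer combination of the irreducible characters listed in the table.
chi_2 tensor chi_0 = chi_2 (all other irreducibles have multiplicity 0).

Justification: The character of a tensor product is the pointwise product (chi_2 * chi_0)(C) = chi_2(C) * chi_0(C):
  {0}: (1)*(1), {1}: (exp(4*I*pi/7))*(1), {2}: (exp(-6*I*pi/7))*(1), {3}: (exp(-2*I*pi/7))*(1), {4}: (exp(2*I*pi/7))*(1), {5}: (exp(6*I*pi/7))*(1), {6}: (exp(-4*I*pi/7))*(1)
so (chi_2 * chi_0) takes values
  {0} -> 1, {1} -> exp(4*I*pi/7), {2} -> exp(-6*I*pi/7), {3} -> exp(-2*I*pi/7), {4} -> exp(2*I*pi/7), {5} -> exp(6*I*pi/7), {6} -> exp(-4*I*pi/7).
Now take the inner product of this character with each irreducible chi from the table, <chi_2*chi_0, chi> = (1/7) sum_C |C| (chi_2*chi_0)(C) conj(chi(C)):
  <chi_2*chi_0, chi_0> = (1/7)[1*(1)*conj(1) + 1*(exp(4*I*pi/7))*conj(1) + 1*(exp(-6*I*pi/7))*conj(1) + 1*(exp(-2*I*pi/7))*conj(1) + 1*(exp(2*I*pi/7))*conj(1) + 1*(exp(6*I*pi/7))*conj(1) + 1*(exp(-4*I*pi/7))*conj(1)]
      = (1/7)[(1) + (exp(4*I*pi/7)) + (exp(-6*I*pi/7)) + (exp(-2*I*pi/7)) + (exp(2*I*pi/7)) + (exp(6*I*pi/7)) + (exp(-4*I*pi/7))] = 0/7 = 0
  <chi_2*chi_0, chi_1> = (1/7)[1*(1)*conj(1) + 1*(exp(4*I*pi/7))*conj(exp(2*I*pi/7)) + 1*(exp(-6*I*pi/7))*conj(exp(4*I*pi/7)) + 1*(exp(-2*I*pi/7))*conj(exp(6*I*pi/7)) + 1*(exp(2*I*pi/7))*conj(exp(-6*I*pi/7)) + 1*(exp(6*I*pi/7))*conj(exp(-4*I*pi/7)) + 1*(exp(-4*I*pi/7))*conj(exp(-2*I*pi/7))]
      = (1/7)[(1) + (exp(2*I*pi/7)) + (exp(4*I*pi/7)) + (exp(6*I*pi/7)) + (exp(-6*I*pi/7)) + (exp(-4*I*pi/7)) + (exp(-2*I*pi/7))] = 0/7 = 0
  <chi_2*chi_0, chi_2> = (1/7)[1*(1)*conj(1) + 1*(exp(4*I*pi/7))*conj(exp(4*I*pi/7)) + 1*(exp(-6*I*pi/7))*conj(exp(-6*I*pi/7)) + 1*(exp(-2*I*pi/7))*conj(exp(-2*I*pi/7)) + 1*(exp(2*I*pi/7))*conj(exp(2*I*pi/7)) + 1*(exp(6*I*pi/7))*conj(exp(6*I*pi/7)) + 1*(exp(-4*I*pi/7))*conj(exp(-4*I*pi/7))]
      = (1/7)[(1) + (1) + (1) + (1) + (1) + (1) + (1)] = 7/7 = 1
  <chi_2*chi_0, chi_3> = (1/7)[1*(1)*conj(1) + 1*(exp(4*I*pi/7))*conj(exp(6*I*pi/7)) + 1*(exp(-6*I*pi/7))*conj(exp(-2*I*pi/7)) + 1*(exp(-2*I*pi/7))*conj(exp(4*I*pi/7)) + 1*(exp(2*I*pi/7))*conj(exp(-4*I*pi/7)) + 1*(exp(6*I*pi/7))*conj(exp(2*I*pi/7)) + 1*(exp(-4*I*pi/7))*conj(exp(-6*I*pi/7))]
      = (1/7)[(1) + (exp(-2*I*pi/7)) + (exp(-4*I*pi/7)) + (exp(-6*I*pi/7)) + (exp(6*I*pi/7)) + (exp(4*I*pi/7)) + (exp(2*I*pi/7))] = 0/7 = 0
  <chi_2*chi_0, chi_4> = (1/7)[1*(1)*conj(1) + 1*(exp(4*I*pi/7))*conj(exp(-6*I*pi/7)) + 1*(exp(-6*I*pi/7))*conj(exp(2*I*pi/7)) + 1*(exp(-2*I*pi/7))*conj(exp(-4*I*pi/7)) + 1*(exp(2*I*pi/7))*conj(exp(4*I*pi/7)) + 1*(exp(6*I*pi/7))*conj(exp(-2*I*pi/7)) + 1*(exp(-4*I*pi/7))*conj(exp(6*I*pi/7))]
      = (1/7)[(1) + (exp(-4*I*pi/7)) + (exp(6*I*pi/7)) + (exp(2*I*pi/7)) + (exp(-2*I*pi/7)) + (exp(-6*I*pi/7)) + (exp(4*I*pi/7))] = 0/7 = 0
  <chi_2*chi_0, chi_5> = (1/7)[1*(1)*conj(1) + 1*(exp(4*I*pi/7))*conj(exp(-4*I*pi/7)) + 1*(exp(-6*I*pi/7))*conj(exp(6*I*pi/7)) + 1*(exp(-2*I*pi/7))*conj(exp(2*I*pi/7)) + 1*(exp(2*I*pi/7))*conj(exp(-2*I*pi/7)) + 1*(exp(6*I*pi/7))*conj(exp(-6*I*pi/7)) + 1*(exp(-4*I*pi/7))*conj(exp(4*I*pi/7))]
      = (1/7)[(1) + (exp(-6*I*pi/7)) + (exp(2*I*pi/7)) + (exp(-4*I*pi/7)) + (exp(4*I*pi/7)) + (exp(-2*I*pi/7)) + (exp(6*I*pi/7))] = 0/7 = 0
  <chi_2*chi_0, chi_6> = (1/7)[1*(1)*conj(1) + 1*(exp(4*I*pi/7))*conj(exp(-2*I*pi/7)) + 1*(exp(-6*I*pi/7))*conj(exp(-4*I*pi/7)) + 1*(exp(-2*I*pi/7))*conj(exp(-6*I*pi/7)) + 1*(exp(2*I*pi/7))*conj(exp(6*I*pi/7)) + 1*(exp(6*I*pi/7))*conj(exp(4*I*pi/7)) + 1*(exp(-4*I*pi/7))*conj(exp(2*I*pi/7))]
      = (1/7)[(1) + (exp(6*I*pi/7)) + (exp(-2*I*pi/7)) + (exp(4*I*pi/7)) + (exp(-4*I*pi/7)) + (exp(2*I*pi/7)) + (exp(-6*I*pi/7))] = 0/7 = 0
(Exp terms are combined using exp(i*s)*conj(exp(i*t)) = exp(i*(s-t)), and sums of them are collapsed using the identity that for every m > 1 the m distinct m-th roots of unity sum to 0, e.g. 1 + exp(2*I*pi/3) + exp(-2*I*pi/3) = 0.)
Hence the multiplicities are chi_2: 1. Dimension check: dim(chi_2)*dim(chi_0) = 1*1 = 1 and sum (mult * dim) = 1*1 = 1.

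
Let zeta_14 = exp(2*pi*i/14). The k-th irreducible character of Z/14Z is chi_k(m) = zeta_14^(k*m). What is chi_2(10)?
chi_2(10) = zeta_14^20 = exp(6*I*pi/7)

Details: chi_2(10) = zeta_14^(2*10) = zeta_14^20. Since zeta_14^14 = 1, this equals zeta_14^6 = exp(2*pi*i*6/14) = exp(6*I*pi/7).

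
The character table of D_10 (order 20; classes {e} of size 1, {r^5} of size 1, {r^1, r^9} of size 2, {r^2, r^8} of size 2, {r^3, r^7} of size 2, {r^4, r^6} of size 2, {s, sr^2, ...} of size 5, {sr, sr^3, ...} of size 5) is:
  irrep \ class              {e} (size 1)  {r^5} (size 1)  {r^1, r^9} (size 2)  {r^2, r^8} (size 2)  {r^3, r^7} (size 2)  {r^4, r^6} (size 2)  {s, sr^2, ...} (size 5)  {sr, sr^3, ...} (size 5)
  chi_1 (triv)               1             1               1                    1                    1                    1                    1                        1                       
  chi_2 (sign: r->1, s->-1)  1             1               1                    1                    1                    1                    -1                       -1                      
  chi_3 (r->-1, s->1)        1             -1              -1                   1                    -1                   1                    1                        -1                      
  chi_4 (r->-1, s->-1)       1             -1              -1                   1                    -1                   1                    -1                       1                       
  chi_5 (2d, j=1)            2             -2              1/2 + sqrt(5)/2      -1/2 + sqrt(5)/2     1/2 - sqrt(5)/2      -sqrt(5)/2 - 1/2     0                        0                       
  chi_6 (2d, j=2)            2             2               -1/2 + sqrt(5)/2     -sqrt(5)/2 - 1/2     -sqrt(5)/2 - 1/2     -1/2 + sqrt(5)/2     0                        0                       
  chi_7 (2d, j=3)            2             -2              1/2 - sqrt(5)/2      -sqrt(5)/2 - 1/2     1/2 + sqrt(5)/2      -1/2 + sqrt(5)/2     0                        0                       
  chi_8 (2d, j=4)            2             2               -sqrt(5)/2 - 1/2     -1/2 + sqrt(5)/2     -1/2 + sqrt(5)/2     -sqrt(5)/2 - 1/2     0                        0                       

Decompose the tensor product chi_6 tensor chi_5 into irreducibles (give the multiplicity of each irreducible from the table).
chi_6 tensor chi_5 = chi_5 + chi_7 (all other irreducibles have multiplicity 0).

Explanation: The character of a tensor product is the pointwise product (chi_6 * chi_5)(C) = chi_6(C) * chi_5(C):
  {e}: (2)*(2), {r^5}: (2)*(-2), {r^1, r^9}: (-1/2 + sqrt(5)/2)*(1/2 + sqrt(5)/2), {r^2, r^8}: (-sqrt(5)/2 - 1/2)*(-1/2 + sqrt(5)/2), {r^3, r^7}: (-sqrt(5)/2 - 1/2)*(1/2 - sqrt(5)/2), {r^4, r^6}: (-1/2 + sqrt(5)/2)*(-sqrt(5)/2 - 1/2), {s, sr^2, ...}: (0)*(0), {sr, sr^3, ...}: (0)*(0)
so (chi_6 * chi_5) takes values
  {e} -> 4, {r^5} -> -4, {r^1, r^9} -> 1, {r^2, r^8} -> -1, {r^3, r^7} -> 1, {r^4, r^6} -> -1, {s, sr^2, ...} -> 0, {sr, sr^3, ...} -> 0.
Now take the inner product of this character with each irreducible chi from the table, <chi_6*chi_5, chi> = (1/20) sum_C |C| (chi_6*chi_5)(C) conj(chi(C)):
  <chi_6*chi_5, chi_1> = (1/20)[1*(4)*conj(1) + 1*(-4)*conj(1) + 2*(1)*conj(1) + 2*(-1)*conj(1) + 2*(1)*conj(1) + 2*(-1)*conj(1) + 5*(0)*conj(1) + 5*(0)*conj(1)]
      = (1/20)[(4) + (-4) + (2) + (-2) + (2) + (-2) + (0) + (0)] = 0/20 = 0
  <chi_6*chi_5, chi_2> = (1/20)[1*(4)*conj(1) + 1*(-4)*conj(1) + 2*(1)*conj(1) + 2*(-1)*conj(1) + 2*(1)*conj(1) + 2*(-1)*conj(1) + 5*(0)*conj(-1) + 5*(0)*conj(-1)]
      = (1/20)[(4) + (-4) + (2) + (-2) + (2) + (-2) + (0) + (0)] = 0/20 = 0
  <chi_6*chi_5, chi_3> = (1/20)[1*(4)*conj(1) + 1*(-4)*conj(-1) + 2*(1)*conj(-1) + 2*(-1)*conj(1) + 2*(1)*conj(-1) + 2*(-1)*conj(1) + 5*(0)*conj(1) + 5*(0)*conj(-1)]
      = (1/20)[(4) + (4) + (-2) + (-2) + (-2) + (-2) + (0) + (0)] = 0/20 = 0
  <chi_6*chi_5, chi_4> = (1/20)[1*(4)*conj(1) + 1*(-4)*conj(-1) + 2*(1)*conj(-1) + 2*(-1)*conj(1) + 2*(1)*conj(-1) + 2*(-1)*conj(1) + 5*(0)*conj(-1) + 5*(0)*conj(1)]
      = (1/20)[(4) + (4) + (-2) + (-2) + (-2) + (-2) + (0) + (0)] = 0/20 = 0
  <chi_6*chi_5, chi_5> = (1/20)[1*(4)*conj(2) + 1*(-4)*conj(-2) + 2*(1)*conj(1/2 + sqrt(5)/2) + 2*(-1)*conj(-1/2 + sqrt(5)/2) + 2*(1)*conj(1/2 - sqrt(5)/2) + 2*(-1)*conj(-sqrt(5)/2 - 1/2) + 5*(0)*conj(0) + 5*(0)*conj(0)]
      = (1/20)[(8) + (8) + (1 + sqrt(5)) + (1 - sqrt(5)) + (1 - sqrt(5)) + (1 + sqrt(5)) + (0) + (0)] = 20/20 = 1
  <chi_6*chi_5, chi_6> = (1/20)[1*(4)*conj(2) + 1*(-4)*conj(2) + 2*(1)*conj(-1/2 + sqrt(5)/2) + 2*(-1)*conj(-sqrt(5)/2 - 1/2) + 2*(1)*conj(-sqrt(5)/2 - 1/2) + 2*(-1)*conj(-1/2 + sqrt(5)/2) + 5*(0)*conj(0) + 5*(0)*conj(0)]
      = (1/20)[(8) + (-8) + (-1 + sqrt(5)) + (1 + sqrt(5)) + (-sqrt(5) - 1) + (1 - sqrt(5)) + (0) + (0)] = 0/20 = 0
  <chi_6*chi_5, chi_7> = (1/20)[1*(4)*conj(2) + 1*(-4)*conj(-2) + 2*(1)*conj(1/2 - sqrt(5)/2) + 2*(-1)*conj(-sqrt(5)/2 - 1/2) + 2*(1)*conj(1/2 + sqrt(5)/2) + 2*(-1)*conj(-1/2 + sqrt(5)/2) + 5*(0)*conj(0) + 5*(0)*conj(0)]
      = (1/20)[(8) + (8) + (1 - sqrt(5)) + (1 + sqrt(5)) + (1 + sqrt(5)) + (1 - sqrt(5)) + (0) + (0)] = 20/20 = 1
  <chi_6*chi_5, chi_8> = (1/20)[1*(4)*conj(2) + 1*(-4)*conj(2) + 2*(1)*conj(-sqrt(5)/2 - 1/2) + 2*(-1)*conj(-1/2 + sqrt(5)/2) + 2*(1)*conj(-1/2 + sqrt(5)/2) + 2*(-1)*conj(-sqrt(5)/2 - 1/2) + 5*(0)*conj(0) + 5*(0)*conj(0)]
      = (1/20)[(8) + (-8) + (-sqrt(5) - 1) + (1 - sqrt(5)) + (-1 + sqrt(5)) + (1 + sqrt(5)) + (0) + (0)] = 0/20 = 0
Hence the multiplicities are chi_5: 1, chi_7: 1. Dimension check: dim(chi_6)*dim(chi_5) = 2*2 = 4 and sum (mult * dim) = 1*2 + 1*2 = 4.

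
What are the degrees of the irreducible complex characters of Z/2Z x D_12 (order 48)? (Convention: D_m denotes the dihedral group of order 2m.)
Dimensions: 1, 1, 1, 1, 1, 1, 1, 1, 2, 2, 2, 2, 2, 2, 2, 2, 2, 2

Working: There are 18 irreducibles (= number of conjugacy classes). Their dimensions d_i satisfy sum d_i^2 = |G| = 48: 1 + 1 + 1 + 1 + 1 + 1 + 1 + 1 + 4 + 4 + 4 + 4 + 4 + 4 + 4 + 4 + 4 + 4 = 48. (For the product with Z/2Z: each of the 2 1-dim characters of Z/2Z tensors with each irrep of D_12, giving 2 copies of each D_12-dimension.)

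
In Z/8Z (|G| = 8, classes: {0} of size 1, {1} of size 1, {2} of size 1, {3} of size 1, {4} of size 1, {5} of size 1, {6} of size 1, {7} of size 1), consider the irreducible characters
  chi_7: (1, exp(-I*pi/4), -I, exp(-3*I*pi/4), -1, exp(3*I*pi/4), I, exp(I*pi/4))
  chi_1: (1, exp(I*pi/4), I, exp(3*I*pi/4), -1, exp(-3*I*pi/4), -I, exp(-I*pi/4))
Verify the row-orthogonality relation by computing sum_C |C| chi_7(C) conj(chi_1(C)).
Sum = 0; so <chi_7, chi_1> = 0 (distinct irreducibles are orthogonal).

Explanation: Compute term by term over conjugacy classes (|C| * chi_7(C) * conj(chi_1(C))):
  1*(1)*conj(1) + 1*(exp(-I*pi/4))*conj(exp(I*pi/4)) + 1*(-I)*conj(I) + 1*(exp(-3*I*pi/4))*conj(exp(3*I*pi/4)) + 1*(-1)*conj(-1) + 1*(exp(3*I*pi/4))*conj(exp(-3*I*pi/4)) + 1*(I)*conj(-I) + 1*(exp(I*pi/4))*conj(exp(-I*pi/4))
  = (1) + (-I) + (-1) + (I) + (1) + (-I) + (-1) + (I)
  = 0.
(Exp terms are combined using exp(i*s)*conj(exp(i*t)) = exp(i*(s-t)), and sums of them are collapsed using the identity that for every m > 1 the m distinct m-th roots of unity sum to 0, e.g. 1 + exp(2*I*pi/3) + exp(-2*I*pi/3) = 0.)
Dividing by |G| = 8 gives 0/8 = 0, matching the row-orthogonality relation <chi_7, chi_1> = [chi_7 = chi_1].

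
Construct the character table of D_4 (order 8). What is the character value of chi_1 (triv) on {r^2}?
Conjugacy classes: {e} of size 1, {r^2} of size 1, {r^1, r^3} of size 2, {s, sr^2, ...} of size 2, {sr, sr^3, ...} of size 2.
Character table:
  irrep \ class              {e} (size 1)  {r^2} (size 1)  {r^1, r^3} (size 2)  {s, sr^2, ...} (size 2)  {sr, sr^3, ...} (size 2)
  chi_1 (triv)               1             1               1                    1                        1                       
  chi_2 (sign: r->1, s->-1)  1             1               1                    -1                       -1                      
  chi_3 (r->-1, s->1)        1             1               -1                   1                        -1                      
  chi_4 (r->-1, s->-1)       1             1               -1                   -1                       1                       
  chi_5 (2d, j=1)            2             -2              0                    0                        0                       

Spot check: chi_1 (triv) on {r^2} = 1.

Explanation: D_4 has order 2*4 = 8 with 5 conjugacy classes, hence 5 irreducibles. Sum of squared dims 1 + 1 + 1 + 1 + 4 = 8 = |G|. Linear characters come from the abelianisation; the 2-dimensional irreps have character r^k -> 2*cos(2*pi*j*k/4), reflections -> 0.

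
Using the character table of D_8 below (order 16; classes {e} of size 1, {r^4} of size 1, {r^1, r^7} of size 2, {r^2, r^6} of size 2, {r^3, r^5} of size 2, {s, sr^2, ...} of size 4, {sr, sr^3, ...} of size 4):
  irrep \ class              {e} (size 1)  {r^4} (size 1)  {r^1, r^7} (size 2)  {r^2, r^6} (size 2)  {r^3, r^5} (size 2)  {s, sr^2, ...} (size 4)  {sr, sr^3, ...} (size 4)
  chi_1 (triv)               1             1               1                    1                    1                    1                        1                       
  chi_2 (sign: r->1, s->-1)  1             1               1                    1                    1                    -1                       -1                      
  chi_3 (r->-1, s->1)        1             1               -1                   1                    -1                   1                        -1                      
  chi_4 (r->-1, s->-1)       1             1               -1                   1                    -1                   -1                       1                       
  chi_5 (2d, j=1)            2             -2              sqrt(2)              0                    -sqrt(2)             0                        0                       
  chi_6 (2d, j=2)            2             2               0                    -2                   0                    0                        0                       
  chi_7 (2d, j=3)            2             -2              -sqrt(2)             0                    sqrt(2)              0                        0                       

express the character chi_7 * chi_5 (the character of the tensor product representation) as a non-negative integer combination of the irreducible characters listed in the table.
chi_7 tensor chi_5 = chi_3 + chi_4 + chi_6 (all other irreducibles have multiplicity 0).

Details: The character of a tensor product is the pointwise product (chi_7 * chi_5)(C) = chi_7(C) * chi_5(C):
  {e}: (2)*(2), {r^4}: (-2)*(-2), {r^1, r^7}: (-sqrt(2))*(sqrt(2)), {r^2, r^6}: (0)*(0), {r^3, r^5}: (sqrt(2))*(-sqrt(2)), {s, sr^2, ...}: (0)*(0), {sr, sr^3, ...}: (0)*(0)
so (chi_7 * chi_5) takes values
  {e} -> 4, {r^4} -> 4, {r^1, r^7} -> -2, {r^2, r^6} -> 0, {r^3, r^5} -> -2, {s, sr^2, ...} -> 0, {sr, sr^3, ...} -> 0.
Now take the inner product of this character with each irreducible chi from the table, <chi_7*chi_5, chi> = (1/16) sum_C |C| (chi_7*chi_5)(C) conj(chi(C)):
  <chi_7*chi_5, chi_1> = (1/16)[1*(4)*conj(1) + 1*(4)*conj(1) + 2*(-2)*conj(1) + 2*(0)*conj(1) + 2*(-2)*conj(1) + 4*(0)*conj(1) + 4*(0)*conj(1)]
      = (1/16)[(4) + (4) + (-4) + (0) + (-4) + (0) + (0)] = 0/16 = 0
  <chi_7*chi_5, chi_2> = (1/16)[1*(4)*conj(1) + 1*(4)*conj(1) + 2*(-2)*conj(1) + 2*(0)*conj(1) + 2*(-2)*conj(1) + 4*(0)*conj(-1) + 4*(0)*conj(-1)]
      = (1/16)[(4) + (4) + (-4) + (0) + (-4) + (0) + (0)] = 0/16 = 0
  <chi_7*chi_5, chi_3> = (1/16)[1*(4)*conj(1) + 1*(4)*conj(1) + 2*(-2)*conj(-1) + 2*(0)*conj(1) + 2*(-2)*conj(-1) + 4*(0)*conj(1) + 4*(0)*conj(-1)]
      = (1/16)[(4) + (4) + (4) + (0) + (4) + (0) + (0)] = 16/16 = 1
  <chi_7*chi_5, chi_4> = (1/16)[1*(4)*conj(1) + 1*(4)*conj(1) + 2*(-2)*conj(-1) + 2*(0)*conj(1) + 2*(-2)*conj(-1) + 4*(0)*conj(-1) + 4*(0)*conj(1)]
      = (1/16)[(4) + (4) + (4) + (0) + (4) + (0) + (0)] = 16/16 = 1
  <chi_7*chi_5, chi_5> = (1/16)[1*(4)*conj(2) + 1*(4)*conj(-2) + 2*(-2)*conj(sqrt(2)) + 2*(0)*conj(0) + 2*(-2)*conj(-sqrt(2)) + 4*(0)*conj(0) + 4*(0)*conj(0)]
      = (1/16)[(8) + (-8) + (-4*sqrt(2)) + (0) + (4*sqrt(2)) + (0) + (0)] = 0/16 = 0
  <chi_7*chi_5, chi_6> = (1/16)[1*(4)*conj(2) + 1*(4)*conj(2) + 2*(-2)*conj(0) + 2*(0)*conj(-2) + 2*(-2)*conj(0) + 4*(0)*conj(0) + 4*(0)*conj(0)]
      = (1/16)[(8) + (8) + (0) + (0) + (0) + (0) + (0)] = 16/16 = 1
  <chi_7*chi_5, chi_7> = (1/16)[1*(4)*conj(2) + 1*(4)*conj(-2) + 2*(-2)*conj(-sqrt(2)) + 2*(0)*conj(0) + 2*(-2)*conj(sqrt(2)) + 4*(0)*conj(0) + 4*(0)*conj(0)]
      = (1/16)[(8) + (-8) + (4*sqrt(2)) + (0) + (-4*sqrt(2)) + (0) + (0)] = 0/16 = 0
Hence the multiplicities are chi_3: 1, chi_4: 1, chi_6: 1. Dimension check: dim(chi_7)*dim(chi_5) = 2*2 = 4 and sum (mult * dim) = 1*1 + 1*1 + 1*2 = 4.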